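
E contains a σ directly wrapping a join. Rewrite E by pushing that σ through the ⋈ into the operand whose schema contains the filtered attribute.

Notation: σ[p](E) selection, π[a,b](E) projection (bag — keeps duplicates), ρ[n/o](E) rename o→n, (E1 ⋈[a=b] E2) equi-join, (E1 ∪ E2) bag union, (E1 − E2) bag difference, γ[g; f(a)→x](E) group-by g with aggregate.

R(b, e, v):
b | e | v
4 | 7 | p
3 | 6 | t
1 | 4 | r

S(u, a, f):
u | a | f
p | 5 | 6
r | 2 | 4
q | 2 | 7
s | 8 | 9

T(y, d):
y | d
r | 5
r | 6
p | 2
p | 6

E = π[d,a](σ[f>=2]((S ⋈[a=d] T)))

σ filters on f, owned by the left side.
E' = π[d,a]((σ[f>=2](S) ⋈[a=d] T))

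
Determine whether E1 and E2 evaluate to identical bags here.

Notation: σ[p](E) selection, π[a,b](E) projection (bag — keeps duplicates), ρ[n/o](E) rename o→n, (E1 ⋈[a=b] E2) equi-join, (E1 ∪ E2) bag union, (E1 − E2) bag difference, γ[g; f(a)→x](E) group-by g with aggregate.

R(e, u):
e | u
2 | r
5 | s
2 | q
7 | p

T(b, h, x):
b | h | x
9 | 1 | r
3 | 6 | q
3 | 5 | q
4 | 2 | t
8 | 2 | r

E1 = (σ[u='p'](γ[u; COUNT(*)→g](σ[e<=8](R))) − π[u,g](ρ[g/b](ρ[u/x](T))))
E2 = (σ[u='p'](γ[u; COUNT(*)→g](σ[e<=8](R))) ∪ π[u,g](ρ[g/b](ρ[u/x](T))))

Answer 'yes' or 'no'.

E1 per-node cardinality:
  R → 4
  σ[e<=8](R) → 4
  γ[u; COUNT(*)→g](σ[e<=8](R)) → 4
  σ[u='p'](γ[u; COUNT(*)→g](σ[e<=8](R))) → 1
  T → 5
  ρ[u/x](T) → 5
  ρ[g/b](ρ[u/x](T)) → 5
  π[u,g](ρ[g/b](ρ[u/x](T))) → 5
  (σ[u='p'](γ[u; COUNT(*)→g](σ[e<=8](R))) − π[u,g](ρ[g/b](ρ[u/x](T)))) → 1
E2 per-node cardinality:
  R → 4
  σ[e<=8](R) → 4
  γ[u; COUNT(*)→g](σ[e<=8](R)) → 4
  σ[u='p'](γ[u; COUNT(*)→g](σ[e<=8](R))) → 1
  T → 5
  ρ[u/x](T) → 5
  ρ[g/b](ρ[u/x](T)) → 5
  π[u,g](ρ[g/b](ρ[u/x](T))) → 5
  (σ[u='p'](γ[u; COUNT(*)→g](σ[e<=8](R))) ∪ π[u,g](ρ[g/b](ρ[u/x](T)))) → 6

E1 result:
u | g
p | 1
E2 result:
u | g
p | 1
q | 3
q | 3
r | 8
r | 9
t | 4
Witness: ('r', 8) appears 0× in E1 but 1× in E2.

no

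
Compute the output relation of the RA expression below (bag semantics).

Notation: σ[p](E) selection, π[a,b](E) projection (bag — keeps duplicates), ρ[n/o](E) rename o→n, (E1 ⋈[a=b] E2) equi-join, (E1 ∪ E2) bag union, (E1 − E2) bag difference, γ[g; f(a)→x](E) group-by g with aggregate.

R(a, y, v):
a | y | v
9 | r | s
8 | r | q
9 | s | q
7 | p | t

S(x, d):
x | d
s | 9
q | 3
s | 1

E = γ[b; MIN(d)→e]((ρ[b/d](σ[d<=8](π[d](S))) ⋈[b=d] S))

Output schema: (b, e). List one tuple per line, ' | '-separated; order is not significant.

Stepwise |·|:
  S → 3
  π[d](S) → 3
  σ[d<=8](π[d](S)) → 2
  ρ[b/d](σ[d<=8](π[d](S))) → 2
  S → 3
  (ρ[b/d](σ[d<=8](π[d](S))) ⋈[b=d] S) → 2
  γ[b; MIN(d)→e]((ρ[b/d](σ[d<=8](π[d](S))) ⋈[b=d] S)) → 2

== RESULT ==
b | e
1 | 1
3 | 3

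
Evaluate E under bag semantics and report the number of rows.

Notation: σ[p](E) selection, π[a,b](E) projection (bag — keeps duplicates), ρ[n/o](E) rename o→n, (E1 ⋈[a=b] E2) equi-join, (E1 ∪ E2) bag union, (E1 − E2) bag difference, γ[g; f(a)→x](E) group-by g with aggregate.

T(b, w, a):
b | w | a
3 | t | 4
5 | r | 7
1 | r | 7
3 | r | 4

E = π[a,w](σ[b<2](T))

Subexpression sizes:
  T → 4
  σ[b<2](T) → 1
  π[a,w](σ[b<2](T)) → 1

|E| = 1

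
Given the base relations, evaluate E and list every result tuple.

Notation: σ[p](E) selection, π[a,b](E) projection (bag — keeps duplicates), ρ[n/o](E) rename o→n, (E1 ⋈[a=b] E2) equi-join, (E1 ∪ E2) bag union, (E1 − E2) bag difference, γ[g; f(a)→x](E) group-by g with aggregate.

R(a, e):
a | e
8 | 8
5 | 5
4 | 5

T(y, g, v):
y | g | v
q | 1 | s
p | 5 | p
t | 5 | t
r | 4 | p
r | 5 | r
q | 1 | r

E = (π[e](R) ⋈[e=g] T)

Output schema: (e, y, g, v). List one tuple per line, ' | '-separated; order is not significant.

Per-node cardinality:
  R → 3
  π[e](R) → 3
  T → 6
  (π[e](R) ⋈[e=g] T) → 6

== RESULT ==
e | y | g | v
5 | p | 5 | p
5 | p | 5 | p
5 | r | 5 | r
5 | r | 5 | r
5 | t | 5 | t
5 | t | 5 | t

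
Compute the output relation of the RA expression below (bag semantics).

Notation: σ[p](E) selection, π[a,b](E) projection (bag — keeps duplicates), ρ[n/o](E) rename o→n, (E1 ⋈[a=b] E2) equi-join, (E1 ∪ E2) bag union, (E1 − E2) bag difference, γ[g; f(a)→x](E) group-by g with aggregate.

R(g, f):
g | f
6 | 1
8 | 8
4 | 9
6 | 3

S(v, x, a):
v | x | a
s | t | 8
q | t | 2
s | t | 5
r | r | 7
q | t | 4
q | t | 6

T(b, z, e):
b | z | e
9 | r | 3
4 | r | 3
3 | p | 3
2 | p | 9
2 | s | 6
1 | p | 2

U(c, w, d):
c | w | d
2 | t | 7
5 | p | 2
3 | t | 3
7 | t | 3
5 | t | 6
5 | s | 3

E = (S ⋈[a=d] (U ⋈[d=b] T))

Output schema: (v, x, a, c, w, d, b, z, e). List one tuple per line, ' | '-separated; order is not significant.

Stepwise |·|:
  S → 6
  U → 6
  T → 6
  (U ⋈[d=b] T) → 5
  (S ⋈[a=d] (U ⋈[d=b] T)) → 2

== RESULT ==
v | x | a | c | w | d | b | z | e
q | t | 2 | 5 | p | 2 | 2 | p | 9
q | t | 2 | 5 | p | 2 | 2 | s | 6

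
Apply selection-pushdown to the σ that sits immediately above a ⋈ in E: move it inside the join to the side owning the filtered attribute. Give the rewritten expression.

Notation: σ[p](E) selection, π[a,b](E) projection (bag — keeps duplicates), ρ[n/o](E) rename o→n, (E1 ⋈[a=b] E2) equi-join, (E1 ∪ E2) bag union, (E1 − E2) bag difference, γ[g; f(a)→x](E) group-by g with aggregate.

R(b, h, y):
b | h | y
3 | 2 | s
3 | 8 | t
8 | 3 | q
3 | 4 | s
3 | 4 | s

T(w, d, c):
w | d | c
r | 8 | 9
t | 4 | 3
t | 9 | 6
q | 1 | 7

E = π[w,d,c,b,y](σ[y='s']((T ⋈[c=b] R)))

σ filters on y, owned by the right side.
E' = π[w,d,c,b,y]((T ⋈[c=b] σ[y='s'](R)))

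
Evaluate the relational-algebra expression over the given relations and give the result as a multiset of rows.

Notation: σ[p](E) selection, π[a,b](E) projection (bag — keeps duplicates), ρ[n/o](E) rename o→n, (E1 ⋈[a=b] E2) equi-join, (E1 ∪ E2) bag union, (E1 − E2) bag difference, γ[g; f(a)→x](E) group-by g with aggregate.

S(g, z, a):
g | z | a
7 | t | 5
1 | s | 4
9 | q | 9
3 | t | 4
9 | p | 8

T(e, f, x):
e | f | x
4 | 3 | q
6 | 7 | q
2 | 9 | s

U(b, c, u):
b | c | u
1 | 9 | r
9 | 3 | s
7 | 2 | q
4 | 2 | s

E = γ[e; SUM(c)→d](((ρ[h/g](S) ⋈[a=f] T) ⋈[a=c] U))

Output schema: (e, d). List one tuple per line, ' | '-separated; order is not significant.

Row counts bottom-up:
  S → 5
  ρ[h/g](S) → 5
  T → 3
  (ρ[h/g](S) ⋈[a=f] T) → 1
  U → 4
  ((ρ[h/g](S) ⋈[a=f] T) ⋈[a=c] U) → 1
  γ[e; SUM(c)→d](((ρ[h/g](S) ⋈[a=f] T) ⋈[a=c] U)) → 1

== RESULT ==
e | d
2 | 9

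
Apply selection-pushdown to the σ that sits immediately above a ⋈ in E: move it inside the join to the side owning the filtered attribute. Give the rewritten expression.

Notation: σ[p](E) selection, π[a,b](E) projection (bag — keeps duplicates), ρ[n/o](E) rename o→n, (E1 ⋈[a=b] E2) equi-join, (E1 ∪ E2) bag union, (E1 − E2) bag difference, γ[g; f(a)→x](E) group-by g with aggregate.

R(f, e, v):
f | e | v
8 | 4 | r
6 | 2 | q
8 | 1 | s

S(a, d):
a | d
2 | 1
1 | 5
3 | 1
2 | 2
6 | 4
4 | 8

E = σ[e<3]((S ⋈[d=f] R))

σ filters on e, owned by the right side.
E' = (S ⋈[d=f] σ[e<3](R))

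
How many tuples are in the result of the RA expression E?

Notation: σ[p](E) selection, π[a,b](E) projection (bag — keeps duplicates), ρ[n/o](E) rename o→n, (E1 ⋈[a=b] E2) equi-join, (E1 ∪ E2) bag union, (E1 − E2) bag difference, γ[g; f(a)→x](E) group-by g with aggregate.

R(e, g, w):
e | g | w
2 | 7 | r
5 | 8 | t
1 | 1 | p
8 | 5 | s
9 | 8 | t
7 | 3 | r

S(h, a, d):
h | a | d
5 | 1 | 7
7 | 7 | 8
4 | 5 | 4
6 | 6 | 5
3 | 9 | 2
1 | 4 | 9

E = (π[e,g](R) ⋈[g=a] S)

Subexpression sizes:
  R → 6
  π[e,g](R) → 6
  S → 6
  (π[e,g](R) ⋈[g=a] S) → 3

|E| = 3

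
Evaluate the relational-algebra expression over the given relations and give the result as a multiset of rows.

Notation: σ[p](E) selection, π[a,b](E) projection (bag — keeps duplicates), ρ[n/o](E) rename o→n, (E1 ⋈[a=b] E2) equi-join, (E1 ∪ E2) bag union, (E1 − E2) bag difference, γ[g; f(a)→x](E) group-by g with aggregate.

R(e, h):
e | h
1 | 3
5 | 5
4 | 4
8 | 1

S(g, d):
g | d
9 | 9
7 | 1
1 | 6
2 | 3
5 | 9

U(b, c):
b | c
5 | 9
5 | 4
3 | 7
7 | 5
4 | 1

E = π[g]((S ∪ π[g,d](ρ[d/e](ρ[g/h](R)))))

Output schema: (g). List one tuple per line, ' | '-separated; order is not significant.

Per-node cardinality:
  S → 5
  R → 4
  ρ[g/h](R) → 4
  ρ[d/e](ρ[g/h](R)) → 4
  π[g,d](ρ[d/e](ρ[g/h](R))) → 4
  (S ∪ π[g,d](ρ[d/e](ρ[g/h](R)))) → 9
  π[g]((S ∪ π[g,d](ρ[d/e](ρ[g/h](R))))) → 9

== RESULT ==
g
1
1
2
3
4
5
5
7
9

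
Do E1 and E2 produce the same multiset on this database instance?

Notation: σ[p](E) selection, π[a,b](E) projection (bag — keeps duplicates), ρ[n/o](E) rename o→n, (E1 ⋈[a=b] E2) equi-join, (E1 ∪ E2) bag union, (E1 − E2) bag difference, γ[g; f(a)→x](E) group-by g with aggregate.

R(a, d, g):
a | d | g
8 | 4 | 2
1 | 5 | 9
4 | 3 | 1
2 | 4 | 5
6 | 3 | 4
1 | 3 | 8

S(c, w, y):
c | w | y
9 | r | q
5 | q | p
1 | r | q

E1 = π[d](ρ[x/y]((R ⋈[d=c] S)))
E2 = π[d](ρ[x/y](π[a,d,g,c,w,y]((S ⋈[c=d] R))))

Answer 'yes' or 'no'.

E1 per-node cardinality:
  R → 6
  S → 3
  (R ⋈[d=c] S) → 1
  ρ[x/y]((R ⋈[d=c] S)) → 1
  π[d](ρ[x/y]((R ⋈[d=c] S))) → 1
E2 per-node cardinality:
  S → 3
  R → 6
  (S ⋈[c=d] R) → 1
  π[a,d,g,c,w,y]((S ⋈[c=d] R)) → 1
  ρ[x/y](π[a,d,g,c,w,y]((S ⋈[c=d] R))) → 1
  π[d](ρ[x/y](π[a,d,g,c,w,y]((S ⋈[c=d] R)))) → 1

E1 and E2 produce the same multiset:
d
5

yes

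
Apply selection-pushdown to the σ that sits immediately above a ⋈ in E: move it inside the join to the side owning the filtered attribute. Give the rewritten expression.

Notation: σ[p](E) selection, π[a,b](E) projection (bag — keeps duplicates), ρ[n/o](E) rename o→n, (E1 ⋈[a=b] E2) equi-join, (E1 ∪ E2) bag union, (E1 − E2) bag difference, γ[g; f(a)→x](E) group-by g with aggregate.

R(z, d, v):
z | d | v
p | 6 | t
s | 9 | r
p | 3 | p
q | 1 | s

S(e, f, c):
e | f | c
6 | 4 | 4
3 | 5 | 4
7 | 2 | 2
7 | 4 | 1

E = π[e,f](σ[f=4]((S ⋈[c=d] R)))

σ filters on f, owned by the left side.
E' = π[e,f]((σ[f=4](S) ⋈[c=d] R))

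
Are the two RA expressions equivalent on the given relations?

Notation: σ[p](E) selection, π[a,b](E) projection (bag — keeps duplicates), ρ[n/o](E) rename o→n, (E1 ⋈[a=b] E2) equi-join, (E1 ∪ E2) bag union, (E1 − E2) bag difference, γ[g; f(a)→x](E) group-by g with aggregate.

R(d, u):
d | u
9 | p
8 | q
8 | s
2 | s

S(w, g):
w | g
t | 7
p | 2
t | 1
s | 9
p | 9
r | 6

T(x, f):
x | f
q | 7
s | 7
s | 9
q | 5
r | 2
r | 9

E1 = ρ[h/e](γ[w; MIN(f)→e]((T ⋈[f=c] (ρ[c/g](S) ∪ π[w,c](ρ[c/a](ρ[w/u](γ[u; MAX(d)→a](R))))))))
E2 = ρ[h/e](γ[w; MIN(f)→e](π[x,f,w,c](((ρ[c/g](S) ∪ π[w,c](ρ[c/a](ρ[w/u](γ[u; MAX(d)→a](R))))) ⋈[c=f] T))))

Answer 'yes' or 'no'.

E1 stepwise |·|:
  T → 6
  S → 6
  ρ[c/g](S) → 6
  R → 4
  γ[u; MAX(d)→a](R) → 3
  ρ[w/u](γ[u; MAX(d)→a](R)) → 3
  ρ[c/a](ρ[w/u](γ[u; MAX(d)→a](R))) → 3
  π[w,c](ρ[c/a](ρ[w/u](γ[u; MAX(d)→a](R)))) → 3
  (ρ[c/g](S) ∪ π[w,c](ρ[c/a](ρ[w/u](γ[u; MAX(d)→a](R))))) → 9
  (T ⋈[f=c] (ρ[c/g](S) ∪ π[w,c](ρ[c/a](ρ[w/u](γ[u; MAX(d)→a](R)))))) → 9
  γ[w; MIN(f)→e]((T ⋈[f=c] (ρ[c/g](S) ∪ π[w,c](ρ[c/a](ρ[w/u](γ[u; MAX(d)→a](R))))))) → 3
  ρ[h/e](γ[w; MIN(f)→e]((T ⋈[f=c] (ρ[c/g](S) ∪ π[w,c](ρ[c/a](ρ[w/u](γ[u; MAX(d)→a](R)))))))) → 3
E2 stepwise |·|:
  S → 6
  ρ[c/g](S) → 6
  R → 4
  γ[u; MAX(d)→a](R) → 3
  ρ[w/u](γ[u; MAX(d)→a](R)) → 3
  ρ[c/a](ρ[w/u](γ[u; MAX(d)→a](R))) → 3
  π[w,c](ρ[c/a](ρ[w/u](γ[u; MAX(d)→a](R)))) → 3
  (ρ[c/g](S) ∪ π[w,c](ρ[c/a](ρ[w/u](γ[u; MAX(d)→a](R))))) → 9
  T → 6
  ((ρ[c/g](S) ∪ π[w,c](ρ[c/a](ρ[w/u](γ[u; MAX(d)→a](R))))) ⋈[c=f] T) → 9
  π[x,f,w,c](((ρ[c/g](S) ∪ π[w,c](ρ[c/a](ρ[w/u](γ[u; MAX(d)→a](R))))) ⋈[c=f] T)) → 9
  γ[w; MIN(f)→e](π[x,f,w,c](((ρ[c/g](S) ∪ π[w,c](ρ[c/a](ρ[w/u](γ[u; MAX(d)→a](R))))) ⋈[c=f] T))) → 3
  ρ[h/e](γ[w; MIN(f)→e](π[x,f,w,c](((ρ[c/g](S) ∪ π[w,c](ρ[c/a](ρ[w/u](γ[u; MAX(d)→a](R))))) ⋈[c=f] T)))) → 3

E1 and E2 produce the same multiset:
w | h
p | 2
s | 9
t | 7

yes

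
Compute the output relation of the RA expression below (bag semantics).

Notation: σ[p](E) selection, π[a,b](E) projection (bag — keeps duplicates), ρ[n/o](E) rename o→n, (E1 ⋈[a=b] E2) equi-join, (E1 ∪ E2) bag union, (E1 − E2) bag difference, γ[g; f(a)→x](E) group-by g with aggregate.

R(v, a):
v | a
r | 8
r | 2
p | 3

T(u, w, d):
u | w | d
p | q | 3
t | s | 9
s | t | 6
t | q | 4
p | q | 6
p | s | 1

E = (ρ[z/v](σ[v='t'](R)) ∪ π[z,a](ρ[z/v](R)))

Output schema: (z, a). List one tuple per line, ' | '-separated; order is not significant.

Subexpression sizes:
  R → 3
  σ[v='t'](R) → 0
  ρ[z/v](σ[v='t'](R)) → 0
  R → 3
  ρ[z/v](R) → 3
  π[z,a](ρ[z/v](R)) → 3
  (ρ[z/v](σ[v='t'](R)) ∪ π[z,a](ρ[z/v](R))) → 3

== RESULT ==
z | a
p | 3
r | 2
r | 8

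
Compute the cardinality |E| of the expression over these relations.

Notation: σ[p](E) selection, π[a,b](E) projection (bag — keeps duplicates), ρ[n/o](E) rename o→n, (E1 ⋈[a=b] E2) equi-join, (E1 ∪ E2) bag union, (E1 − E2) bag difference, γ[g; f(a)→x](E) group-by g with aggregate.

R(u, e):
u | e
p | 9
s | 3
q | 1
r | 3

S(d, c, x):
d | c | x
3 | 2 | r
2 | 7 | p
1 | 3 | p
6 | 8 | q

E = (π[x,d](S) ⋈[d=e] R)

Row counts bottom-up:
  S → 4
  π[x,d](S) → 4
  R → 4
  (π[x,d](S) ⋈[d=e] R) → 3

|E| = 3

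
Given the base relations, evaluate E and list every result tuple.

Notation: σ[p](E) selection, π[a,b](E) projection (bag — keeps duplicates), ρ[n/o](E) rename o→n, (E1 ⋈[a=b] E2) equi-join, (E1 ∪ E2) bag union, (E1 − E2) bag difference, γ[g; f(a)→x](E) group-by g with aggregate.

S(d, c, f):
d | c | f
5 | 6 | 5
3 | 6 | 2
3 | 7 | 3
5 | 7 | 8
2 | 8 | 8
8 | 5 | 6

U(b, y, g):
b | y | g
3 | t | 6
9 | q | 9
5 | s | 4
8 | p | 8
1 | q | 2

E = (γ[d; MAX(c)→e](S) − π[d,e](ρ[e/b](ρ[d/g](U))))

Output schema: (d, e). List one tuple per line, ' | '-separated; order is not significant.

Subexpression sizes:
  S → 6
  γ[d; MAX(c)→e](S) → 4
  U → 5
  ρ[d/g](U) → 5
  ρ[e/b](ρ[d/g](U)) → 5
  π[d,e](ρ[e/b](ρ[d/g](U))) → 5
  (γ[d; MAX(c)→e](S) − π[d,e](ρ[e/b](ρ[d/g](U)))) → 4

== RESULT ==
d | e
2 | 8
3 | 7
5 | 7
8 | 5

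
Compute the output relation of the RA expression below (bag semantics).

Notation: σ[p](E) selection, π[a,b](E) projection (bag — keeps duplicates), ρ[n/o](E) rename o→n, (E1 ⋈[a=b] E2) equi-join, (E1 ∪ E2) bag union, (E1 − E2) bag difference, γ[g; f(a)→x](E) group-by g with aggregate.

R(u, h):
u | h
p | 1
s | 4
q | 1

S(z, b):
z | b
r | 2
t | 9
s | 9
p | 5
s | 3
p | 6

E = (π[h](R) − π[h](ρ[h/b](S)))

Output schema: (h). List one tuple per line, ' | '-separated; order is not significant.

Row counts bottom-up:
  R → 3
  π[h](R) → 3
  S → 6
  ρ[h/b](S) → 6
  π[h](ρ[h/b](S)) → 6
  (π[h](R) − π[h](ρ[h/b](S))) → 3

== RESULT ==
h
1
1
4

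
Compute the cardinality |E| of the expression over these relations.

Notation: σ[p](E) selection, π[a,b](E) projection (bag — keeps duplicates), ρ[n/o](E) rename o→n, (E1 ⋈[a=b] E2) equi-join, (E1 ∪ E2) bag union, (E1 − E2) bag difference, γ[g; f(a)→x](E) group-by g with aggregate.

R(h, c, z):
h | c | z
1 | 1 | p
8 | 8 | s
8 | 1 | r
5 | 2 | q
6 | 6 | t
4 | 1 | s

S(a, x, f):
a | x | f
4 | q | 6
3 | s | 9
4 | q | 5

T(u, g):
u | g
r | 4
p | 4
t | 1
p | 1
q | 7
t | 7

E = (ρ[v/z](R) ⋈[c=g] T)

Stepwise |·|:
  R → 6
  ρ[v/z](R) → 6
  T → 6
  (ρ[v/z](R) ⋈[c=g] T) → 6

|E| = 6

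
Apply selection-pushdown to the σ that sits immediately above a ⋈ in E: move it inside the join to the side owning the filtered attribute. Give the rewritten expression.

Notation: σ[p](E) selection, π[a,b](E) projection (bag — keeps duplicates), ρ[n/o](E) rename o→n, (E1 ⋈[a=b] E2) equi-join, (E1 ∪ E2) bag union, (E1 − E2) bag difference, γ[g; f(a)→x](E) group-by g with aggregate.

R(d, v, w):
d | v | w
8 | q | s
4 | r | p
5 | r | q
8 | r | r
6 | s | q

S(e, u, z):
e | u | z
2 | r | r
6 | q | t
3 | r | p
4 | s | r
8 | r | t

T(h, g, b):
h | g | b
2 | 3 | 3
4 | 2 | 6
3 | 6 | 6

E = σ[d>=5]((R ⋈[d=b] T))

σ filters on d, owned by the left side.
E' = (σ[d>=5](R) ⋈[d=b] T)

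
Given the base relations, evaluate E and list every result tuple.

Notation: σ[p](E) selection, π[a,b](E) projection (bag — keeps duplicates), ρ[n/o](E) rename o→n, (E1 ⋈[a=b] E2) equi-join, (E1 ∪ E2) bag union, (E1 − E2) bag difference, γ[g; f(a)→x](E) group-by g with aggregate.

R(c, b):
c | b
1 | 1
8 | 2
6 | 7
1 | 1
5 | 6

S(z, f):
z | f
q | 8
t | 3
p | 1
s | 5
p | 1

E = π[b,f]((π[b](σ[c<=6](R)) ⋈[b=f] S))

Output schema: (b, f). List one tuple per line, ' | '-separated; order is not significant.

Row counts bottom-up:
  R → 5
  σ[c<=6](R) → 4
  π[b](σ[c<=6](R)) → 4
  S → 5
  (π[b](σ[c<=6](R)) ⋈[b=f] S) → 4
  π[b,f]((π[b](σ[c<=6](R)) ⋈[b=f] S)) → 4

== RESULT ==
b | f
1 | 1
1 | 1
1 | 1
1 | 1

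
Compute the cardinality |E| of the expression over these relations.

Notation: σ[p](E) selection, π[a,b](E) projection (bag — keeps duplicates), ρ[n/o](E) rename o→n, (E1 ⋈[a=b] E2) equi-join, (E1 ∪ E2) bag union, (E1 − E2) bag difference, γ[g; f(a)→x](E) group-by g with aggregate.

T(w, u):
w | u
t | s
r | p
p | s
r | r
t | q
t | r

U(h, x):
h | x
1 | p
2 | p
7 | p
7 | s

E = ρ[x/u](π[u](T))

Subexpression sizes:
  T → 6
  π[u](T) → 6
  ρ[x/u](π[u](T)) → 6

|E| = 6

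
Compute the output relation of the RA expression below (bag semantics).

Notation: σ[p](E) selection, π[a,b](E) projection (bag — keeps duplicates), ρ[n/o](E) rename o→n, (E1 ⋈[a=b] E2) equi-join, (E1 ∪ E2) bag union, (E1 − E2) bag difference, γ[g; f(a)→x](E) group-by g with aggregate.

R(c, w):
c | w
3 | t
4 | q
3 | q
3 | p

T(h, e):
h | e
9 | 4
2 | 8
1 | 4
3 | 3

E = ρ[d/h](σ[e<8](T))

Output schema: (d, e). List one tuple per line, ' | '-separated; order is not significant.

Stepwise |·|:
  T → 4
  σ[e<8](T) → 3
  ρ[d/h](σ[e<8](T)) → 3

== RESULT ==
d | e
1 | 4
3 | 3
9 | 4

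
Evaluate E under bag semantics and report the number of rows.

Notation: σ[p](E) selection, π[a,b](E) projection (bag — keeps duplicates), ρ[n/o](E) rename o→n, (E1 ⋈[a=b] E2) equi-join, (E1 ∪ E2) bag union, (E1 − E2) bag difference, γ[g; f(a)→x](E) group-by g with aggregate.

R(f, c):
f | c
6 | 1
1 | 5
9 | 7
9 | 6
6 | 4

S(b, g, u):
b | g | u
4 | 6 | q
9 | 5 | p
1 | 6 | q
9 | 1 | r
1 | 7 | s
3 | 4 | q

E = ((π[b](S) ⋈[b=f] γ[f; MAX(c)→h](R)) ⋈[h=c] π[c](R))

Subexpression sizes:
  S → 6
  π[b](S) → 6
  R → 5
  γ[f; MAX(c)→h](R) → 3
  (π[b](S) ⋈[b=f] γ[f; MAX(c)→h](R)) → 4
  R → 5
  π[c](R) → 5
  ((π[b](S) ⋈[b=f] γ[f; MAX(c)→h](R)) ⋈[h=c] π[c](R)) → 4

|E| = 4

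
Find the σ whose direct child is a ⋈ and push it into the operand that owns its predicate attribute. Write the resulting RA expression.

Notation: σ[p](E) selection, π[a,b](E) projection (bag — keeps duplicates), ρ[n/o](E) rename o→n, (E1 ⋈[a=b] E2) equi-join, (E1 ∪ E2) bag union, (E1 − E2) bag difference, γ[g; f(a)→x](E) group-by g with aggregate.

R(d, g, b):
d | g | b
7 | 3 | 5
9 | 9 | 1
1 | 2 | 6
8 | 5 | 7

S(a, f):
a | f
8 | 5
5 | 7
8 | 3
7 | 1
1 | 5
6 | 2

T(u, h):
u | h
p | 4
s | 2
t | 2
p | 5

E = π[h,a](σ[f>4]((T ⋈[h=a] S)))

σ filters on f, owned by the right side.
E' = π[h,a]((T ⋈[h=a] σ[f>4](S)))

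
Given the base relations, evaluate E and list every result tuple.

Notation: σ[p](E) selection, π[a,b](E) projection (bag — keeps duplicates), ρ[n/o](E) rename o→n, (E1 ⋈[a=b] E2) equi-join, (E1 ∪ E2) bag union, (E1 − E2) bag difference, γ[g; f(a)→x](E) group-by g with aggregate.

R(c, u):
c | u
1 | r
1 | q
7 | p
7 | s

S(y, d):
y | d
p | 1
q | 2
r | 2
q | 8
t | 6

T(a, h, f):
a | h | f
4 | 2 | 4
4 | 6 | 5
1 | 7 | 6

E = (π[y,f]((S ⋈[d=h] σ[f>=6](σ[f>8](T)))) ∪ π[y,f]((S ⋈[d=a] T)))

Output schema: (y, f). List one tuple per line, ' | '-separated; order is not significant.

Subexpression sizes:
  S → 5
  T → 3
  σ[f>8](T) → 0
  σ[f>=6](σ[f>8](T)) → 0
  (S ⋈[d=h] σ[f>=6](σ[f>8](T))) → 0
  π[y,f]((S ⋈[d=h] σ[f>=6](σ[f>8](T)))) → 0
  S → 5
  T → 3
  (S ⋈[d=a] T) → 1
  π[y,f]((S ⋈[d=a] T)) → 1
  (π[y,f]((S ⋈[d=h] σ[f>=6](σ[f>8](T)))) ∪ π[y,f]((S ⋈[d=a] T))) → 1

== RESULT ==
y | f
p | 6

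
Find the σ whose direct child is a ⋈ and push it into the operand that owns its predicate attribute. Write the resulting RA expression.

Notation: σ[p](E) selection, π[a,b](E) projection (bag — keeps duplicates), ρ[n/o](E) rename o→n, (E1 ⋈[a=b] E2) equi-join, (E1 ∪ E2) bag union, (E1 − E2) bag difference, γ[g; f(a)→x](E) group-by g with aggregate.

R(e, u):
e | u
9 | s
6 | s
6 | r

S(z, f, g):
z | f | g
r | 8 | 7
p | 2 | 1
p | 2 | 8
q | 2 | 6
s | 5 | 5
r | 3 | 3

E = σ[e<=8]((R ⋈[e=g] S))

σ filters on e, owned by the left side.
E' = (σ[e<=8](R) ⋈[e=g] S)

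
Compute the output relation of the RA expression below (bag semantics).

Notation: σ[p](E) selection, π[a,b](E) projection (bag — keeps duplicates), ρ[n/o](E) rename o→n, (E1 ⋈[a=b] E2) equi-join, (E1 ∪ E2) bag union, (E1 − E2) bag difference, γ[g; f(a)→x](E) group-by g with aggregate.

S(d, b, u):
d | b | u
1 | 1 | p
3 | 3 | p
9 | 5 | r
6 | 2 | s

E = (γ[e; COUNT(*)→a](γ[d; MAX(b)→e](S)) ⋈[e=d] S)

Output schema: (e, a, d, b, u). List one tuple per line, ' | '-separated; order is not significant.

Stepwise |·|:
  S → 4
  γ[d; MAX(b)→e](S) → 4
  γ[e; COUNT(*)→a](γ[d; MAX(b)→e](S)) → 4
  S → 4
  (γ[e; COUNT(*)→a](γ[d; MAX(b)→e](S)) ⋈[e=d] S) → 2

== RESULT ==
e | a | d | b | u
1 | 1 | 1 | 1 | p
3 | 1 | 3 | 3 | p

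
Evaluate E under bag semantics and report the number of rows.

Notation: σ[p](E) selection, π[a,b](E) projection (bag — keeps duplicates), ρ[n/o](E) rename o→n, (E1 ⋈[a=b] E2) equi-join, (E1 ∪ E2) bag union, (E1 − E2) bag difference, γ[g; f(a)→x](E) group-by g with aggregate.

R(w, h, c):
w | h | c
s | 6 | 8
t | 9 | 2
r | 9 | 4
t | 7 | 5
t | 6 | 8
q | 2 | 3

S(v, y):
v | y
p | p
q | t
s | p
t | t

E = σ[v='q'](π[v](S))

Subexpression sizes:
  S → 4
  π[v](S) → 4
  σ[v='q'](π[v](S)) → 1

|E| = 1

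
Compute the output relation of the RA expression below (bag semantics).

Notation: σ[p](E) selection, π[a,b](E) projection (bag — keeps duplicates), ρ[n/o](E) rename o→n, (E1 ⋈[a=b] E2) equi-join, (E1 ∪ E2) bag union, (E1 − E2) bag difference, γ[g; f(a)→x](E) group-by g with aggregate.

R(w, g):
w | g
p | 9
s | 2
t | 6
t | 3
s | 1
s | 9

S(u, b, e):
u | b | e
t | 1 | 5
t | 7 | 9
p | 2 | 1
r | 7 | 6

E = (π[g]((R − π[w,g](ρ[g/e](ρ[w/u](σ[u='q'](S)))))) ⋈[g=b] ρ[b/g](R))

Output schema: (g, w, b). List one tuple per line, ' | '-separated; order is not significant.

Per-node cardinality:
  R → 6
  S → 4
  σ[u='q'](S) → 0
  ρ[w/u](σ[u='q'](S)) → 0
  ρ[g/e](ρ[w/u](σ[u='q'](S))) → 0
  π[w,g](ρ[g/e](ρ[w/u](σ[u='q'](S)))) → 0
  (R − π[w,g](ρ[g/e](ρ[w/u](σ[u='q'](S))))) → 6
  π[g]((R − π[w,g](ρ[g/e](ρ[w/u](σ[u='q'](S)))))) → 6
  R → 6
  ρ[b/g](R) → 6
  (π[g]((R − π[w,g](ρ[g/e](ρ[w/u](σ[u='q'](S)))))) ⋈[g=b] ρ[b/g](R)) → 8

== RESULT ==
g | w | b
1 | s | 1
2 | s | 2
3 | t | 3
6 | t | 6
9 | p | 9
9 | p | 9
9 | s | 9
9 | s | 9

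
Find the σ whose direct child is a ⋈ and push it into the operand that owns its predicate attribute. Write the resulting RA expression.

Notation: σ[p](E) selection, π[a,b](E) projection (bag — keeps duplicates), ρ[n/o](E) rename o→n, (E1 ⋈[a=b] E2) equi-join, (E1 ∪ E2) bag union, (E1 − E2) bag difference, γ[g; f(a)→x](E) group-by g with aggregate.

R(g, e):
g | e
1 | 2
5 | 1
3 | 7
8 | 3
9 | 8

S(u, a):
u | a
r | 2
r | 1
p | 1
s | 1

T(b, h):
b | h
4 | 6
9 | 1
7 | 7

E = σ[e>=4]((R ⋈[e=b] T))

σ filters on e, owned by the left side.
E' = (σ[e>=4](R) ⋈[e=b] T)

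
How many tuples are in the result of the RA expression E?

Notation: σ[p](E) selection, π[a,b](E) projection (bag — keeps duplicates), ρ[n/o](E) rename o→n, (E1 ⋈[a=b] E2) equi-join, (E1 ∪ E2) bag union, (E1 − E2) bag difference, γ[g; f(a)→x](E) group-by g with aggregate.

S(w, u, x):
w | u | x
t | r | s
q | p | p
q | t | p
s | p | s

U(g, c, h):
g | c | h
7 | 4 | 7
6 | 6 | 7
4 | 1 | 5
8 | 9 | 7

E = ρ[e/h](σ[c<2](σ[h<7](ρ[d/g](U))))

Per-node cardinality:
  U → 4
  ρ[d/g](U) → 4
  σ[h<7](ρ[d/g](U)) → 1
  σ[c<2](σ[h<7](ρ[d/g](U))) → 1
  ρ[e/h](σ[c<2](σ[h<7](ρ[d/g](U)))) → 1

|E| = 1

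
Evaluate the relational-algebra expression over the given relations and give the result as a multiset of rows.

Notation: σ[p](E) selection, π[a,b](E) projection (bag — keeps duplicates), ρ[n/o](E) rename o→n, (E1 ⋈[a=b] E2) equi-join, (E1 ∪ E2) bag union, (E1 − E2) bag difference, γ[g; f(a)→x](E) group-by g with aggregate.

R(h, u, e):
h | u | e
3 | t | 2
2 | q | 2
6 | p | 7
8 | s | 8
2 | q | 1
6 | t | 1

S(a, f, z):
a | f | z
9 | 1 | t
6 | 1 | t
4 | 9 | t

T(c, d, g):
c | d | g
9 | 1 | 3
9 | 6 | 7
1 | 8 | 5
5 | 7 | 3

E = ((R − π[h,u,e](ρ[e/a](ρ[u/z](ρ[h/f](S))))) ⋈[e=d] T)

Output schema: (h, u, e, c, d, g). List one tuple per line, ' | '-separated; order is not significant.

Per-node cardinality:
  R → 6
  S → 3
  ρ[h/f](S) → 3
  ρ[u/z](ρ[h/f](S)) → 3
  ρ[e/a](ρ[u/z](ρ[h/f](S))) → 3
  π[h,u,e](ρ[e/a](ρ[u/z](ρ[h/f](S)))) → 3
  (R − π[h,u,e](ρ[e/a](ρ[u/z](ρ[h/f](S))))) → 6
  T → 4
  ((R − π[h,u,e](ρ[e/a](ρ[u/z](ρ[h/f](S))))) ⋈[e=d] T) → 4

== RESULT ==
h | u | e | c | d | g
2 | q | 1 | 9 | 1 | 3
6 | p | 7 | 5 | 7 | 3
6 | t | 1 | 9 | 1 | 3
8 | s | 8 | 1 | 8 | 5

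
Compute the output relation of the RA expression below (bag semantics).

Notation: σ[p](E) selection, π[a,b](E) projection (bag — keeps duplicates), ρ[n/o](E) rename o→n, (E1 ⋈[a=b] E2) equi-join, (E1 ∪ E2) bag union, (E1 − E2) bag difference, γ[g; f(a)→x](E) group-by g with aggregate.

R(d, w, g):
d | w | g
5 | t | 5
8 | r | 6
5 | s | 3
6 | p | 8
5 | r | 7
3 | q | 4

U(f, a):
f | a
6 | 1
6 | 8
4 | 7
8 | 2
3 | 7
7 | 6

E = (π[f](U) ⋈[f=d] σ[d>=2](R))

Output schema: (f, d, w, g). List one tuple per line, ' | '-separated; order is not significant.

Subexpression sizes:
  U → 6
  π[f](U) → 6
  R → 6
  σ[d>=2](R) → 6
  (π[f](U) ⋈[f=d] σ[d>=2](R)) → 4

== RESULT ==
f | d | w | g
3 | 3 | q | 4
6 | 6 | p | 8
6 | 6 | p | 8
8 | 8 | r | 6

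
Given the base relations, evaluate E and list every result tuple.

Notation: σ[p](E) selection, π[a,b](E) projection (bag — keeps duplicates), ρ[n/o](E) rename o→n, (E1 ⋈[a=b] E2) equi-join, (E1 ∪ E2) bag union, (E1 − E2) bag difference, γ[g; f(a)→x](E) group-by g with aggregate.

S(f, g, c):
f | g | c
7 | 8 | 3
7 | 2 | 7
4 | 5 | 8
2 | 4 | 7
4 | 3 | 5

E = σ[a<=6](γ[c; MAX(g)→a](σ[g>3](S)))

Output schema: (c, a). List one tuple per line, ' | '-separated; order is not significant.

Subexpression sizes:
  S → 5
  σ[g>3](S) → 3
  γ[c; MAX(g)→a](σ[g>3](S)) → 3
  σ[a<=6](γ[c; MAX(g)→a](σ[g>3](S))) → 2

== RESULT ==
c | a
7 | 4
8 | 5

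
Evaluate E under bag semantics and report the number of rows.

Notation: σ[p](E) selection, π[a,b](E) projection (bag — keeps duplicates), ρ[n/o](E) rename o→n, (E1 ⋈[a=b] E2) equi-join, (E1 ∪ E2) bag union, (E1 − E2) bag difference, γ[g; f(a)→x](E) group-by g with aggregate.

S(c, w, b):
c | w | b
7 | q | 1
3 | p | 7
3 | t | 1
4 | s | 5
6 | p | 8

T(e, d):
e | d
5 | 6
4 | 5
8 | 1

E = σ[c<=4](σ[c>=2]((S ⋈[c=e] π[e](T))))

Subexpression sizes:
  S → 5
  T → 3
  π[e](T) → 3
  (S ⋈[c=e] π[e](T)) → 1
  σ[c>=2]((S ⋈[c=e] π[e](T))) → 1
  σ[c<=4](σ[c>=2]((S ⋈[c=e] π[e](T)))) → 1

|E| = 1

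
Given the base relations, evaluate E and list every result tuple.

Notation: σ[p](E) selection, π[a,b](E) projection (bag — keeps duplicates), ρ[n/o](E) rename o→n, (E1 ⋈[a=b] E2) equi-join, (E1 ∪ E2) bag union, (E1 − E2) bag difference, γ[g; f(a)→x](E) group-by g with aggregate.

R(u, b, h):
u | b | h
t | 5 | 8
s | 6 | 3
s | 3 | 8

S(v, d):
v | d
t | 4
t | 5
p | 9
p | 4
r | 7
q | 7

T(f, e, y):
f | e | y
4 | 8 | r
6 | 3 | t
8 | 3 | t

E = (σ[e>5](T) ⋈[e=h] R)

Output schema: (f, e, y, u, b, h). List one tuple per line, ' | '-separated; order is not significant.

Row counts bottom-up:
  T → 3
  σ[e>5](T) → 1
  R → 3
  (σ[e>5](T) ⋈[e=h] R) → 2

== RESULT ==
f | e | y | u | b | h
4 | 8 | r | s | 3 | 8
4 | 8 | r | t | 5 | 8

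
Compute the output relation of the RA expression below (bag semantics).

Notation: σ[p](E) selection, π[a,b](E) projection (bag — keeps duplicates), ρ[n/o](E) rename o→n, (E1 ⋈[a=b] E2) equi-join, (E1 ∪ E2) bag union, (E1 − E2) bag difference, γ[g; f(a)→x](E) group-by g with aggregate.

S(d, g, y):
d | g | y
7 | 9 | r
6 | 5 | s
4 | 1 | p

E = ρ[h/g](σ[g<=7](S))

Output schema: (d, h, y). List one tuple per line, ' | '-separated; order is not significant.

Row counts bottom-up:
  S → 3
  σ[g<=7](S) → 2
  ρ[h/g](σ[g<=7](S)) → 2

== RESULT ==
d | h | y
4 | 1 | p
6 | 5 | s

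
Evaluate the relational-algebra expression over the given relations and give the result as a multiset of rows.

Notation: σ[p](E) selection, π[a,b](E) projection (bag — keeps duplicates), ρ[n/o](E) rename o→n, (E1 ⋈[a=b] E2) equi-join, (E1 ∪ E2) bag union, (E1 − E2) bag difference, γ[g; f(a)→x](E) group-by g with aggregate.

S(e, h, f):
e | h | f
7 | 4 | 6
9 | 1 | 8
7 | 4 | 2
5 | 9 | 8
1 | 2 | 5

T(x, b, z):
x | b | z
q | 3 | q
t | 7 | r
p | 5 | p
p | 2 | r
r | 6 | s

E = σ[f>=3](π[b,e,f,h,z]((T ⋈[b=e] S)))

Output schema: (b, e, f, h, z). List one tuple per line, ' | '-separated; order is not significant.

Stepwise |·|:
  T → 5
  S → 5
  (T ⋈[b=e] S) → 3
  π[b,e,f,h,z]((T ⋈[b=e] S)) → 3
  σ[f>=3](π[b,e,f,h,z]((T ⋈[b=e] S))) → 2

== RESULT ==
b | e | f | h | z
5 | 5 | 8 | 9 | p
7 | 7 | 6 | 4 | r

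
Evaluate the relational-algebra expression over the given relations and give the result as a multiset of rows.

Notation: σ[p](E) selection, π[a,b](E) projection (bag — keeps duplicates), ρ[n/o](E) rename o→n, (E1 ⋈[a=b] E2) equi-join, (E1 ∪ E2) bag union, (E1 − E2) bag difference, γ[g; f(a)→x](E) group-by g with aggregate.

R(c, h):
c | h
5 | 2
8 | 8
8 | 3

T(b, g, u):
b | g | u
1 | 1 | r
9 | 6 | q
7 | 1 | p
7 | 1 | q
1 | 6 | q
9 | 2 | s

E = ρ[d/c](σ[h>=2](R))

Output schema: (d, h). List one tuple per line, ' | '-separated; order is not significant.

Per-node cardinality:
  R → 3
  σ[h>=2](R) → 3
  ρ[d/c](σ[h>=2](R)) → 3

== RESULT ==
d | h
5 | 2
8 | 3
8 | 8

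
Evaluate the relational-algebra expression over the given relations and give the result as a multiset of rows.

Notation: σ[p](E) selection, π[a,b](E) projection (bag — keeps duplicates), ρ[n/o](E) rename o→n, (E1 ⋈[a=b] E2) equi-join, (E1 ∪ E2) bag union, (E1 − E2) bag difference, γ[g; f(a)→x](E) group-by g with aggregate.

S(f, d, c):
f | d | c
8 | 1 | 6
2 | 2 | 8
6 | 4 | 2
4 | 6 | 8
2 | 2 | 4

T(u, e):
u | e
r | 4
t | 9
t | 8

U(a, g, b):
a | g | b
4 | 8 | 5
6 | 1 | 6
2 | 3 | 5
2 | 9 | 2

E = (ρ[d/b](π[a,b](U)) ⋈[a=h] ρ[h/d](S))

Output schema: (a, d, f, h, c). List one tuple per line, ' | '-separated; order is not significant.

Subexpression sizes:
  U → 4
  π[a,b](U) → 4
  ρ[d/b](π[a,b](U)) → 4
  S → 5
  ρ[h/d](S) → 5
  (ρ[d/b](π[a,b](U)) ⋈[a=h] ρ[h/d](S)) → 6

== RESULT ==
a | d | f | h | c
2 | 2 | 2 | 2 | 4
2 | 2 | 2 | 2 | 8
2 | 5 | 2 | 2 | 4
2 | 5 | 2 | 2 | 8
4 | 5 | 6 | 4 | 2
6 | 6 | 4 | 6 | 8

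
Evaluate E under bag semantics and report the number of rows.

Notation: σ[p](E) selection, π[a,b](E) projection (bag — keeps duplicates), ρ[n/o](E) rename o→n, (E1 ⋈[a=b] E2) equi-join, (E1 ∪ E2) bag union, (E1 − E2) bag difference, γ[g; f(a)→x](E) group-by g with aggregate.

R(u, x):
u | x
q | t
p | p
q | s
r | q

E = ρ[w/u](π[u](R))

Stepwise |·|:
  R → 4
  π[u](R) → 4
  ρ[w/u](π[u](R)) → 4

|E| = 4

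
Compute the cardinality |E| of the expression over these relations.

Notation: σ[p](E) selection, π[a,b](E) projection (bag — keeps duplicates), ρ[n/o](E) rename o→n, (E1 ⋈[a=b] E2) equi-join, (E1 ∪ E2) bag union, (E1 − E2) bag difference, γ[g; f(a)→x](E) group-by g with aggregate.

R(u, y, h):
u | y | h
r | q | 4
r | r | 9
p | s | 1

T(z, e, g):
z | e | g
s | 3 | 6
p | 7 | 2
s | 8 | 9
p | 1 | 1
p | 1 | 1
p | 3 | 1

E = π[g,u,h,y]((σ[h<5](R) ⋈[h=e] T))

Row counts bottom-up:
  R → 3
  σ[h<5](R) → 2
  T → 6
  (σ[h<5](R) ⋈[h=e] T) → 2
  π[g,u,h,y]((σ[h<5](R) ⋈[h=e] T)) → 2

|E| = 2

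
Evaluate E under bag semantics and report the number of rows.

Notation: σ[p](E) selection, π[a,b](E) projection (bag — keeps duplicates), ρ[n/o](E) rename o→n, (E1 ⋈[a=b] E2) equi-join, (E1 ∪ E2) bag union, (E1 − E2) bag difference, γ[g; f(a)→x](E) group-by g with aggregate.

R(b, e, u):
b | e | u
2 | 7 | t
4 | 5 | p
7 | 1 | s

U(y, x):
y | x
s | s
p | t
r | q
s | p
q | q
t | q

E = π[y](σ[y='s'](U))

Row counts bottom-up:
  U → 6
  σ[y='s'](U) → 2
  π[y](σ[y='s'](U)) → 2

|E| = 2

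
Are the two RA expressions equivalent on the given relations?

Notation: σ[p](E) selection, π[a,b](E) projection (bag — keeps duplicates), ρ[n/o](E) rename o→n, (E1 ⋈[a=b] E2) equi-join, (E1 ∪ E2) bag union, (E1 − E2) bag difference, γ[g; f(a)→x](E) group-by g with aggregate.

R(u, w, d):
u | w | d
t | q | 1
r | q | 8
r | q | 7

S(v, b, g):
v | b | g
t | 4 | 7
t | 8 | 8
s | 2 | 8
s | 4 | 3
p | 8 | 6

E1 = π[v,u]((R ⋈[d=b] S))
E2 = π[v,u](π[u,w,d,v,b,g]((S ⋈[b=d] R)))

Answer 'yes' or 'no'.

E1 subexpression sizes:
  R → 3
  S → 5
  (R ⋈[d=b] S) → 2
  π[v,u]((R ⋈[d=b] S)) → 2
E2 subexpression sizes:
  S → 5
  R → 3
  (S ⋈[b=d] R) → 2
  π[u,w,d,v,b,g]((S ⋈[b=d] R)) → 2
  π[v,u](π[u,w,d,v,b,g]((S ⋈[b=d] R))) → 2

E1 and E2 produce the same multiset:
v | u
p | r
t | r

yes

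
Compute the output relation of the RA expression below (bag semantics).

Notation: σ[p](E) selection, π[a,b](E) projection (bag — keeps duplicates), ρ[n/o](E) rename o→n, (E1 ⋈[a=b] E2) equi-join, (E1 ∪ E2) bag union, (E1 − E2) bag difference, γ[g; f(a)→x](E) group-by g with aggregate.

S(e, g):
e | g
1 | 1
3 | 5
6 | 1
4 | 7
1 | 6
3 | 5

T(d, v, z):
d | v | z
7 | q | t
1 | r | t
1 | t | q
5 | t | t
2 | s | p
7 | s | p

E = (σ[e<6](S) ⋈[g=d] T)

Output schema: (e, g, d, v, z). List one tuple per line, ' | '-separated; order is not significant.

Subexpression sizes:
  S → 6
  σ[e<6](S) → 5
  T → 6
  (σ[e<6](S) ⋈[g=d] T) → 6

== RESULT ==
e | g | d | v | z
1 | 1 | 1 | r | t
1 | 1 | 1 | t | q
3 | 5 | 5 | t | t
3 | 5 | 5 | t | t
4 | 7 | 7 | q | t
4 | 7 | 7 | s | p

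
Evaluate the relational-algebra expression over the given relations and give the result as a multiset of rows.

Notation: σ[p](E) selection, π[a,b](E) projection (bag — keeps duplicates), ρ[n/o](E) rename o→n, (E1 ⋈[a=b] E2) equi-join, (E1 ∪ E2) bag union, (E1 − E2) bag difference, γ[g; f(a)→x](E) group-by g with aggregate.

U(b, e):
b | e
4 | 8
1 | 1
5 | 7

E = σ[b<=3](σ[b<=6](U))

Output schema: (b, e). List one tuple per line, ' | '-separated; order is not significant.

Per-node cardinality:
  U → 3
  σ[b<=6](U) → 3
  σ[b<=3](σ[b<=6](U)) → 1

== RESULT ==
b | e
1 | 1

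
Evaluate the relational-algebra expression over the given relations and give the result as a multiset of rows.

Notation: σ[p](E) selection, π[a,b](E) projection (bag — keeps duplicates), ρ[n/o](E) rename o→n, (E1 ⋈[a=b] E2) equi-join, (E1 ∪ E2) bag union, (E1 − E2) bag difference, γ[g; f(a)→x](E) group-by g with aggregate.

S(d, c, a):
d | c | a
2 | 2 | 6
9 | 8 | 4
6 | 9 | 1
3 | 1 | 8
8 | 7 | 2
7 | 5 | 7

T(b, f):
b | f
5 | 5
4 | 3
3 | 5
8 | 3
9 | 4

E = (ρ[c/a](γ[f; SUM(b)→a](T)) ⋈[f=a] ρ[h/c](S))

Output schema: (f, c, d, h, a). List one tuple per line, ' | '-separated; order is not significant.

Subexpression sizes:
  T → 5
  γ[f; SUM(b)→a](T) → 3
  ρ[c/a](γ[f; SUM(b)→a](T)) → 3
  S → 6
  ρ[h/c](S) → 6
  (ρ[c/a](γ[f; SUM(b)→a](T)) ⋈[f=a] ρ[h/c](S)) → 1

== RESULT ==
f | c | d | h | a
4 | 9 | 9 | 8 | 4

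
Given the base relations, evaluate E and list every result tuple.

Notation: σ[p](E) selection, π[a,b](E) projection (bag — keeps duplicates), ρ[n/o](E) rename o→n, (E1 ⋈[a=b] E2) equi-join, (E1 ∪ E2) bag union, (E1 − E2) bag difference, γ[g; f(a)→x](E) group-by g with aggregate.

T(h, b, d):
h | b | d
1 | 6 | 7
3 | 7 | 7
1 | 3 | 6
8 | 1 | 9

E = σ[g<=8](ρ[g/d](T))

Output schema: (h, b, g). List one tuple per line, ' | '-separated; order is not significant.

Subexpression sizes:
  T → 4
  ρ[g/d](T) → 4
  σ[g<=8](ρ[g/d](T)) → 3

== RESULT ==
h | b | g
1 | 3 | 6
1 | 6 | 7
3 | 7 | 7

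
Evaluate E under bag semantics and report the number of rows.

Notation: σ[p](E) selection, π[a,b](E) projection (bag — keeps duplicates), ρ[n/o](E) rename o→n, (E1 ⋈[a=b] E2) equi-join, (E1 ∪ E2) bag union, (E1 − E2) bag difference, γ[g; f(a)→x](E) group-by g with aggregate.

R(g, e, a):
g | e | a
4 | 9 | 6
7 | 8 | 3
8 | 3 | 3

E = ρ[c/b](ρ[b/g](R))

Per-node cardinality:
  R → 3
  ρ[b/g](R) → 3
  ρ[c/b](ρ[b/g](R)) → 3

|E| = 3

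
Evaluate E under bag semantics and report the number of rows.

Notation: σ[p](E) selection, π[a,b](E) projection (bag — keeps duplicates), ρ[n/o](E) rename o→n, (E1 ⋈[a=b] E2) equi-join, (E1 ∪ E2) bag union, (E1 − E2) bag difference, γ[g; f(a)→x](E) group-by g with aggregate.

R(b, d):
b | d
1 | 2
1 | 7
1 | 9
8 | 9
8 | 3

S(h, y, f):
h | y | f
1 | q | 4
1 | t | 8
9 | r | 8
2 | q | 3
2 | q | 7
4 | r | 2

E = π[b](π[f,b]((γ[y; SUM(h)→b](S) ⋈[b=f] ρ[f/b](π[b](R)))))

Row counts bottom-up:
  S → 6
  γ[y; SUM(h)→b](S) → 3
  R → 5
  π[b](R) → 5
  ρ[f/b](π[b](R)) → 5
  (γ[y; SUM(h)→b](S) ⋈[b=f] ρ[f/b](π[b](R))) → 3
  π[f,b]((γ[y; SUM(h)→b](S) ⋈[b=f] ρ[f/b](π[b](R)))) → 3
  π[b](π[f,b]((γ[y; SUM(h)→b](S) ⋈[b=f] ρ[f/b](π[b](R))))) → 3

|E| = 3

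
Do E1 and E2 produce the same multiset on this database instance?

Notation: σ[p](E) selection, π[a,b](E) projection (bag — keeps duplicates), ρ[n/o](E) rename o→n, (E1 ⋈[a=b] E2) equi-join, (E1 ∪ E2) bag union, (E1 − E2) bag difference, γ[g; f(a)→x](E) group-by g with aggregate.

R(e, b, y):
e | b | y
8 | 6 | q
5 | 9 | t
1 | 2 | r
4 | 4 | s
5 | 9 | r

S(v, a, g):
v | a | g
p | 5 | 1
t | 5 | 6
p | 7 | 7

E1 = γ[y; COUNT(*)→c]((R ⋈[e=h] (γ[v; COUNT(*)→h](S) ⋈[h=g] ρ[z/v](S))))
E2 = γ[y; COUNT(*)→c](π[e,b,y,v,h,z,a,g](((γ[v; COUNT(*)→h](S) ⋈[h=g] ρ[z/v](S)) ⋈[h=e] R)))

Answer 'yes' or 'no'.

E1 row counts bottom-up:
  R → 5
  S → 3
  γ[v; COUNT(*)→h](S) → 2
  S → 3
  ρ[z/v](S) → 3
  (γ[v; COUNT(*)→h](S) ⋈[h=g] ρ[z/v](S)) → 1
  (R ⋈[e=h] (γ[v; COUNT(*)→h](S) ⋈[h=g] ρ[z/v](S))) → 1
  γ[y; COUNT(*)→c]((R ⋈[e=h] (γ[v; COUNT(*)→h](S) ⋈[h=g] ρ[z/v](S)))) → 1
E2 row counts bottom-up:
  S → 3
  γ[v; COUNT(*)→h](S) → 2
  S → 3
  ρ[z/v](S) → 3
  (γ[v; COUNT(*)→h](S) ⋈[h=g] ρ[z/v](S)) → 1
  R → 5
  ((γ[v; COUNT(*)→h](S) ⋈[h=g] ρ[z/v](S)) ⋈[h=e] R) → 1
  π[e,b,y,v,h,z,a,g](((γ[v; COUNT(*)→h](S) ⋈[h=g] ρ[z/v](S)) ⋈[h=e] R)) → 1
  γ[y; COUNT(*)→c](π[e,b,y,v,h,z,a,g](((γ[v; COUNT(*)→h](S) ⋈[h=g] ρ[z/v](S)) ⋈[h=e] R))) → 1

E1 and E2 produce the same multiset:
y | c
r | 1

yes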